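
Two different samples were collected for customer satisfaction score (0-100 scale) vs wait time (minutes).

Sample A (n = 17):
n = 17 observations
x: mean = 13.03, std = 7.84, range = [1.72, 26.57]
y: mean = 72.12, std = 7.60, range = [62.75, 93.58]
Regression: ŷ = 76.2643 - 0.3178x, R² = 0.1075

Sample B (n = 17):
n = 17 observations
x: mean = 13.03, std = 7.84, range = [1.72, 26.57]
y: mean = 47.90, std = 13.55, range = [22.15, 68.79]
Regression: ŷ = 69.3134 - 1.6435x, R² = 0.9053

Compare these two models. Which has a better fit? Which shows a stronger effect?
Model B has the better fit (R² = 0.9053 vs 0.1075). Model B shows the stronger effect (|β₁| = 1.6435 vs 0.3178).

Model Comparison:

Which explains more variance? (R²)
- Model A: R² = 0.1075 → 10.75% of variance in satisfaction score explained
- Model B: R² = 0.9053 → 90.53% of variance in satisfaction score explained
- 0.9053 > 0.1075 → Model B has the better fit

Which has the larger per-minute effect? (|β₁|)
- Model A: β₁ = -0.3178 → predicted satisfaction score falls 0.3178 points per additional minute of wait time
- Model B: β₁ = -1.6435 → predicted satisfaction score falls 1.6435 points per additional minute of wait time
- |-0.3178| < |-1.6435| → Model B shows the stronger marginal effect

Notes:
- The two samples could reflect different populations, time periods, or measurement quality.
- R² measures how tightly points cluster around the line; β₁ measures how steep the line is — they answer different questions.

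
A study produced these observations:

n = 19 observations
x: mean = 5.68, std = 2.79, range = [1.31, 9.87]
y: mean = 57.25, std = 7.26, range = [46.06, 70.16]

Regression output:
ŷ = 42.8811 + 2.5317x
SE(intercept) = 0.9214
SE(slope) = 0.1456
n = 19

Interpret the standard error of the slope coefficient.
SE(β̂₁) = 0.1456 is the estimated standard deviation of the slope estimate across repeated samples; relative to β̂₁ = 2.5317 that is 5.8%, a precise estimate.

SE(β̂₁) = s / √Sxx, where s is the residual standard deviation and Sxx = Σ(x − x̄)². It is the yardstick for how far β̂₁ = 2.5317 could plausibly be from the true slope.

Relative precision:
- SE / |β̂₁| = 0.1456 / 2.5317 = 5.8%
- Rule of thumb (under 20%: precise; 20% to under 50%: moderately precise; 50% or more: imprecise) → precise

Link to interval estimation: a confidence interval for β₁ is β̂₁ ± t* × 0.1456, so SE sets the half-width per unit of t*.

What drives SE(β̂₁): more residual scatter → larger SE; wider spread of x values → smaller SE; larger n (here n = 19) → smaller SE.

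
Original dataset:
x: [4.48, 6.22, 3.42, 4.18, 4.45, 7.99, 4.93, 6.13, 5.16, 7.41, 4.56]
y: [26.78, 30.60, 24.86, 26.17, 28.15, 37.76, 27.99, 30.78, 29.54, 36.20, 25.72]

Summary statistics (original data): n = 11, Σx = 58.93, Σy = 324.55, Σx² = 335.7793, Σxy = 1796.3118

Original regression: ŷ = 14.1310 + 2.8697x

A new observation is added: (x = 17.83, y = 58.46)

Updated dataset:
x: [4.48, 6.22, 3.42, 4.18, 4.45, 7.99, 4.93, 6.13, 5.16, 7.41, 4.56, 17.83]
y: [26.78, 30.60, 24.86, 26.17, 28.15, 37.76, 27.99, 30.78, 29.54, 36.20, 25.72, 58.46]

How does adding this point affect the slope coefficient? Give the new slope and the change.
The slope changes from 2.8697 to 2.3891 (change of -0.4806, or -16.7%).

x = 17.83 lies well outside the original x-range [3.42, 7.99] (x̄ ≈ 5.36), so this observation has high leverage and can move the slope substantially.

Step 1: Update the sums with the new point (n goes from 11 to 12)
Σx  = 58.93 + 17.83 = 76.76
Σy  = 324.55 + 58.46 = 383.01
Σx² = 335.7793 + 17.83² = 335.7793 + 317.9089 = 653.6882
Σxy = 1796.3118 + 17.83×58.46 = 1796.3118 + 1042.3418 = 2838.6536

Step 2: Recompute the slope with b₁ = (nΣxy − ΣxΣy) / (nΣx² − (Σx)²)
Numerator   = 12×2838.6536 − 76.76×383.01 = 34063.8432 − 29399.8476 = 4663.9956
Denominator = 12×653.6882 − 76.76² = 7844.2584 − 5892.0976 = 1952.1608
b₁(new) = 4663.9956 / 1952.1608 = 2.3891

(Same formula on the original sums: (11×1796.3118 − 58.93×324.55) / (11×335.7793 − 58.93²) = 633.6983 / 220.8274 = 2.8697, matching the given fit.)

Step 3: Change in slope
Δβ₁ = 2.3891 − 2.8697 = -0.4806
Relative change = -0.4806 / 2.8697 × 100% = -16.7%
→ the slope decreases when the point is added.

A high-leverage point only changes the slope if it is off the original line; here y = 58.46 is below the original trend, so the slope decreases.
In practice: examine leverage (hᵢ) and Cook's distance rather than deleting it automatically.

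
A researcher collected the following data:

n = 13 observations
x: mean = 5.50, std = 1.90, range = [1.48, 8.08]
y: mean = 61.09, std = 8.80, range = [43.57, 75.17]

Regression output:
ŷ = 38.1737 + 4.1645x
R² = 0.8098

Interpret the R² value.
About 80.98% of the variability in y is accounted for by the regression on x (R² = 0.8098) — a strong linear fit.

R² = 1 − SS_res/SS_tot compares the residual scatter to the total scatter of y about its mean.

Here R² = 0.8098:
- Explained: 80.98% of the variation in y
- Unexplained (residual): 100% − 80.98% = 19.02%
- Rule of thumb (below 0.3 weak; 0.3 to below 0.7 moderate; 0.7 and above strong) → strong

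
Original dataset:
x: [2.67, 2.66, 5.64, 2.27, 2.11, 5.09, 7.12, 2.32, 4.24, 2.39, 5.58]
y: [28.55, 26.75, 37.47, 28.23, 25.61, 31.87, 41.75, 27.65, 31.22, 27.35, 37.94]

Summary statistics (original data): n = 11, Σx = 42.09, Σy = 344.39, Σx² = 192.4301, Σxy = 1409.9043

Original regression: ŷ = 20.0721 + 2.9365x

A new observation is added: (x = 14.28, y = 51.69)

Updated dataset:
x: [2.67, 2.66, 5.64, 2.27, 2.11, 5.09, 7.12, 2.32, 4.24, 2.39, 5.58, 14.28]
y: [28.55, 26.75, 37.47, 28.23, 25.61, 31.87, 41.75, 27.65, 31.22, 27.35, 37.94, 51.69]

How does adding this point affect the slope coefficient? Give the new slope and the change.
New slope β₁ = 2.1851 versus 2.9365 before: a change of -0.7514 (-25.6%).

x = 14.28 lies well outside the original x-range [2.11, 7.12] (x̄ ≈ 3.83), so this observation has high leverage and can move the slope substantially.

Step 1: Update the sums with the new point (n goes from 11 to 12)
Σx  = 42.09 + 14.28 = 56.37
Σy  = 344.39 + 51.69 = 396.08
Σx² = 192.4301 + 14.28² = 192.4301 + 203.9184 = 396.3485
Σxy = 1409.9043 + 14.28×51.69 = 1409.9043 + 738.1332 = 2148.0375

Step 2: Recompute the slope with b₁ = (nΣxy − ΣxΣy) / (nΣx² − (Σx)²)
Numerator   = 12×2148.0375 − 56.37×396.08 = 25776.4500 − 22327.0296 = 3449.4204
Denominator = 12×396.3485 − 56.37² = 4756.1820 − 3177.5769 = 1578.6051
b₁(new) = 3449.4204 / 1578.6051 = 2.1851

(Same formula on the original sums: (11×1409.9043 − 42.09×344.39) / (11×192.4301 − 42.09²) = 1013.5722 / 345.1630 = 2.9365, matching the given fit.)

Step 3: Change in slope
Δβ₁ = 2.1851 − 2.9365 = -0.7514
Relative change = -0.7514 / 2.9365 × 100% = -25.6%
→ the slope decreases when the point is added.

A high-leverage point only changes the slope if it is off the original line; here y = 51.69 is below the original trend, so the slope decreases.
In practice: refit with and without it and report both if conclusions differ.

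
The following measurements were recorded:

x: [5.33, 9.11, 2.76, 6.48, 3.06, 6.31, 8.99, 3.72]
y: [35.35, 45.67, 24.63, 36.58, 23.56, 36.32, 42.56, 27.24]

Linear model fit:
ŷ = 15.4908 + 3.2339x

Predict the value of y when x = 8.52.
ŷ = 43.0436

Plug x = 8.52 into the fitted line:

ŷ = 15.4908 + 3.2339 × 8.52
ŷ = 15.4908 + 27.5528
ŷ = 43.0436

This is the fitted mean response at that x — an individual observation would come with a wider prediction interval.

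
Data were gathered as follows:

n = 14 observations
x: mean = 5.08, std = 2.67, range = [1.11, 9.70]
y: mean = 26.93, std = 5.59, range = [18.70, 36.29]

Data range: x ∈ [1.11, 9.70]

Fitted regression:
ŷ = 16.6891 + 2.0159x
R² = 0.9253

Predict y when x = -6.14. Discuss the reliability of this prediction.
ŷ = 4.3115, but this is extrapolation (below the data range [1.11, 9.70]) and may be unreliable.

Prediction calculation:
ŷ = 16.6891 + 2.0159 × (-6.14)
ŷ = 4.3115

Reliability:
- Data range: x ∈ [1.11, 9.70]
- Prediction point: x = -6.14 is 7.25 units below the observed range → this is EXTRAPOLATION, not interpolation

Why that matters here:
- There are no observations near this x to validate the fitted line there
- R² describes fit only over the sampled x values; it says nothing about behaviour beyond them

Report the number if required, but flag clearly that it is an extrapolation.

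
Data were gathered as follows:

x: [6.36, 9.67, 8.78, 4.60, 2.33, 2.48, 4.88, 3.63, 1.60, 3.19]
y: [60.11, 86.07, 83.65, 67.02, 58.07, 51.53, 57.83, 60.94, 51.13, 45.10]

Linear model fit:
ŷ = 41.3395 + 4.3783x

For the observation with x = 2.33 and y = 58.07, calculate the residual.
Residual = 6.5291

The residual is the difference between the actual value and the predicted value:

Residual = y - ŷ

Step 1: Calculate predicted value
ŷ = 41.3395 + 4.3783 × 2.33
ŷ = 51.5409

Step 2: Calculate residual
Residual = 58.07 - 51.5409
Residual = 6.5291

Interpretation: the model underestimates the actual value by 6.5291 at this point (positive residual → observation lies above the fitted line).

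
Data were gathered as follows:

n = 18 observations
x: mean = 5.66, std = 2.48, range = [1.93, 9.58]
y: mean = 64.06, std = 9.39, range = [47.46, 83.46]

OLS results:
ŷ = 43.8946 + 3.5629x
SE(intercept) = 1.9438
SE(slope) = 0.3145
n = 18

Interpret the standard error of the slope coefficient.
The slope 3.5629 is pinned down to within about ±0.3145 (one SE) by these data — relative uncertainty 8.8%, i.e. precise.

SE(β̂₁) = s / √Sxx, where s is the residual standard deviation and Sxx = Σ(x − x̄)². It is the yardstick for how far β̂₁ = 3.5629 could plausibly be from the true slope.

Relative precision:
- SE / |β̂₁| = 0.3145 / 3.5629 = 8.8%
- Rule of thumb (under 20%: precise; 20% to under 50%: moderately precise; 50% or more: imprecise) → precise

Link to interval estimation: a confidence interval for β₁ is β̂₁ ± t* × 0.3145, so SE sets the half-width per unit of t*.

What drives SE(β̂₁): wider spread of x values → smaller SE; more residual scatter → larger SE; larger n (here n = 18) → smaller SE.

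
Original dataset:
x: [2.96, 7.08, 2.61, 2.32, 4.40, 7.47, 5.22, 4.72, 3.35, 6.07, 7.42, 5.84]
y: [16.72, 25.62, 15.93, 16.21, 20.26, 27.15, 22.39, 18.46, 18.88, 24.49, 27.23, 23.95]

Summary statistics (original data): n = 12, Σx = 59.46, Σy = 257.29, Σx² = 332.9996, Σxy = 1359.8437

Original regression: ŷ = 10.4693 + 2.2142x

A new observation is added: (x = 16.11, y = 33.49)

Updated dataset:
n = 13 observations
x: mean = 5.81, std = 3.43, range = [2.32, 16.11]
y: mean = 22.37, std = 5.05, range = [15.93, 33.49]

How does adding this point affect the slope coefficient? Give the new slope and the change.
New slope β₁ = 1.3642 versus 2.2142 before: a change of -0.8500 (-38.4%).

x = 16.11 lies well outside the original x-range [2.32, 7.47] (x̄ ≈ 4.96), so this observation has high leverage and can move the slope substantially.

Step 1: Update the sums with the new point (n goes from 12 to 13)
Σx  = 59.46 + 16.11 = 75.57
Σy  = 257.29 + 33.49 = 290.78
Σx² = 332.9996 + 16.11² = 332.9996 + 259.5321 = 592.5317
Σxy = 1359.8437 + 16.11×33.49 = 1359.8437 + 539.5239 = 1899.3676

Step 2: Recompute the slope with b₁ = (nΣxy − ΣxΣy) / (nΣx² − (Σx)²)
Numerator   = 13×1899.3676 − 75.57×290.78 = 24691.7788 − 21974.2446 = 2717.5342
Denominator = 13×592.5317 − 75.57² = 7702.9121 − 5710.8249 = 1992.0872
b₁(new) = 2717.5342 / 1992.0872 = 1.3642

(Same formula on the original sums: (12×1359.8437 − 59.46×257.29) / (12×332.9996 − 59.46²) = 1019.6610 / 460.5036 = 2.2142, matching the given fit.)

Step 3: Change in slope
Δβ₁ = 1.3642 − 2.2142 = -0.8500
Relative change = -0.8500 / 2.2142 × 100% = -38.4%
→ the slope decreases when the point is added.

A high-leverage point only changes the slope if it is off the original line; here y = 33.49 is below the original trend, so the slope decreases.
In practice: investigate whether it comes from the same population as the rest of the sample.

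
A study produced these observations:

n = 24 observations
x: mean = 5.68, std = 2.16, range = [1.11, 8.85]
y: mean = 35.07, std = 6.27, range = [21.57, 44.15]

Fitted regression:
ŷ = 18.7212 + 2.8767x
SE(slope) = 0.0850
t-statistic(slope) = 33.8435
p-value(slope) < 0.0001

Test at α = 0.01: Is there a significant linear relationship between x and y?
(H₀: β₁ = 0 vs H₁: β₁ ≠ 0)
p-value < 0.0001 < α = 0.01, so we reject H₀. The relationship is significant.

Hypothesis test for the slope coefficient:

H₀: β₁ = 0 (no linear relationship)
H₁: β₁ ≠ 0 (linear relationship exists)

Test statistic: t = β̂₁ / SE(β̂₁) = 2.8767 / 0.0850 = 33.8435

p < 0.0001: how often a slope estimate this far from 0 (in SE units) would arise by chance if β₁ were truly 0.

Decision rule: reject H₀ if p-value < α.
p-value < 0.0001 < α = 0.01 → reject H₀.

At α = 0.01 the data do provide convincing evidence of a nonzero slope.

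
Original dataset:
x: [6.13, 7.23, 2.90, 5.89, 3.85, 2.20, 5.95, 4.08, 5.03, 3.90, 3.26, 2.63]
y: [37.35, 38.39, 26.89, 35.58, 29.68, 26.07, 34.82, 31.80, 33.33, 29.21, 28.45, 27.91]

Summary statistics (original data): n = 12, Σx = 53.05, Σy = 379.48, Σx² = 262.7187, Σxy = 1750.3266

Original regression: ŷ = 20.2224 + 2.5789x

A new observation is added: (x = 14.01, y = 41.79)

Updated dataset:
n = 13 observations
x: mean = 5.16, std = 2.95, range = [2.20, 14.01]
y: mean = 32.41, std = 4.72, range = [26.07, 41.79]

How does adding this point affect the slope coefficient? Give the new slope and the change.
The slope changes from 2.5789 to 1.4389 (change of -1.1400, or -44.2%).

x = 14.01 lies well outside the original x-range [2.20, 7.23] (x̄ ≈ 4.42), so this observation has high leverage and can move the slope substantially.

Step 1: Update the sums with the new point (n goes from 12 to 13)
Σx  = 53.05 + 14.01 = 67.06
Σy  = 379.48 + 41.79 = 421.27
Σx² = 262.7187 + 14.01² = 262.7187 + 196.2801 = 458.9988
Σxy = 1750.3266 + 14.01×41.79 = 1750.3266 + 585.4779 = 2335.8045

Step 2: Recompute the slope with b₁ = (nΣxy − ΣxΣy) / (nΣx² − (Σx)²)
Numerator   = 13×2335.8045 − 67.06×421.27 = 30365.4585 − 28250.3662 = 2115.0923
Denominator = 13×458.9988 − 67.06² = 5966.9844 − 4497.0436 = 1469.9408
b₁(new) = 2115.0923 / 1469.9408 = 1.4389

(Same formula on the original sums: (12×1750.3266 − 53.05×379.48) / (12×262.7187 − 53.05²) = 872.5052 / 338.3219 = 2.5789, matching the given fit.)

Step 3: Change in slope
Δβ₁ = 1.4389 − 2.5789 = -1.1400
Relative change = -1.1400 / 2.5789 × 100% = -44.2%
→ the slope decreases when the point is added.

Because the point sits below the extension of the original line at a high-leverage x, it tilts the fit down.
In practice: check such a point for data-entry or measurement error; refit with and without it and report both if conclusions differ.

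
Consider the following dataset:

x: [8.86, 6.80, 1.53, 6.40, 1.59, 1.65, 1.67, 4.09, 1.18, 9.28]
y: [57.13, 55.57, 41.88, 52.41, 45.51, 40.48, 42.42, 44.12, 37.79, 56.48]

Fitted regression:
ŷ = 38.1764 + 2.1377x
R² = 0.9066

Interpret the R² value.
The model explains 90.66% of the variance in y (R² = 0.9066), leaving 9.34% unexplained; the fit is strong.

R² = 1 − SS_res/SS_tot compares the residual scatter to the total scatter of y about its mean.

Here R² = 0.9066:
- Explained: 90.66% of the variation in y
- Unexplained (residual): 100% − 90.66% = 9.34%
- Rule of thumb (below 0.3 weak; 0.3 to below 0.7 moderate; 0.7 and above strong) → strong

Calculation: R² = 1 − (SS_res / SS_tot), where SS_res is the sum of squared residuals and SS_tot the total sum of squares.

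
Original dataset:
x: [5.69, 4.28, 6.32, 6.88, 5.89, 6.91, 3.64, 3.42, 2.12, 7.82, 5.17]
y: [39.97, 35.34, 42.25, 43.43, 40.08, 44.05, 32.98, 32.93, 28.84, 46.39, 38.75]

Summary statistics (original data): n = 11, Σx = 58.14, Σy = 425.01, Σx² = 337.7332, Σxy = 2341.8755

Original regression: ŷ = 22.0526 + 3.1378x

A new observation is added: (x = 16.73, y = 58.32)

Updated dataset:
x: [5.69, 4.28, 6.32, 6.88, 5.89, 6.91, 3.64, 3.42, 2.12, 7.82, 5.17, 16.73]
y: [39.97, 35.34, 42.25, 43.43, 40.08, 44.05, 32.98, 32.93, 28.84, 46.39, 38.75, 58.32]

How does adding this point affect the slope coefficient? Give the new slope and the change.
The slope changes from 3.1378 to 2.0066 (change of -1.1312, or -36.1%).

The new point has HIGH LEVERAGE: x = 16.73 is far from the original mean x̄ = 58.14/11 ≈ 5.29 (original range [2.12, 7.82]).

Step 1: Update the sums with the new point (n goes from 11 to 12)
Σx  = 58.14 + 16.73 = 74.87
Σy  = 425.01 + 58.32 = 483.33
Σx² = 337.7332 + 16.73² = 337.7332 + 279.8929 = 617.6261
Σxy = 2341.8755 + 16.73×58.32 = 2341.8755 + 975.6936 = 3317.5691

Step 2: Recompute the slope with b₁ = (nΣxy − ΣxΣy) / (nΣx² − (Σx)²)
Numerator   = 12×3317.5691 − 74.87×483.33 = 39810.8292 − 36186.9171 = 3623.9121
Denominator = 12×617.6261 − 74.87² = 7411.5132 − 5605.5169 = 1805.9963
b₁(new) = 3623.9121 / 1805.9963 = 2.0066

(Same formula on the original sums: (11×2341.8755 − 58.14×425.01) / (11×337.7332 − 58.14²) = 1050.5491 / 334.8056 = 3.1378, matching the given fit.)

Step 3: Change in slope
Δβ₁ = 2.0066 − 3.1378 = -1.1312
Relative change = -1.1312 / 3.1378 × 100% = -36.1%
→ the slope decreases when the point is added.

Because the point sits below the extension of the original line at a high-leverage x, it tilts the fit down.
In practice: examine leverage (hᵢ) and Cook's distance rather than deleting it automatically; refit with and without it and report both if conclusions differ.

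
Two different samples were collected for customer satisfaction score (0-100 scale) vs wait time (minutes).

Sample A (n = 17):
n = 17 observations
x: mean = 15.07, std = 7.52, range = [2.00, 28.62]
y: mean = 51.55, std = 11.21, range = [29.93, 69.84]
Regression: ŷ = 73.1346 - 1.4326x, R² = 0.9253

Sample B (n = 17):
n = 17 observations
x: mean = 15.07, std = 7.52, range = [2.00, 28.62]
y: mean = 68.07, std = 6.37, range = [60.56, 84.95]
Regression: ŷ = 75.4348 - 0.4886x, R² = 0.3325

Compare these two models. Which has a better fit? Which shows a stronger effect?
Model A has the better fit (R² = 0.9253 vs 0.3325). Model A shows the stronger effect (|β₁| = 1.4326 vs 0.4886).

Model Comparison:

Fit — compare R²:
- Model A: R² = 0.9253 → 92.53% of variance in satisfaction score explained
- Model B: R² = 0.3325 → 33.25% of variance in satisfaction score explained
- 0.9253 > 0.3325 → Model A has the better fit

Which has the larger per-minute effect? (|β₁|)
- Model A: β₁ = -1.4326 → predicted satisfaction score falls 1.4326 points per additional minute of wait time
- Model B: β₁ = -0.4886 → predicted satisfaction score falls 0.4886 points per additional minute of wait time
- |-1.4326| > |-0.4886| → Model A shows the stronger marginal effect

Notes:
- The two samples could reflect different populations, time periods, or measurement quality.
- A steeper slope doesn't make a better model if the scatter around the line is large.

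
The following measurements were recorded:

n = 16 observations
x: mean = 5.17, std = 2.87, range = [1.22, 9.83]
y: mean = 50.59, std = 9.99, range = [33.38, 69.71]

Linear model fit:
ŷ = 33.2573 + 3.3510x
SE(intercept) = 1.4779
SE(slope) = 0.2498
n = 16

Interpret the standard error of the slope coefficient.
SE(β̂₁) = 0.2498 is the estimated standard deviation of the slope estimate across repeated samples; relative to β̂₁ = 3.3510 that is 7.5%, a precise estimate.

SE(β̂₁) = 0.2498 says: if we drew many samples of n = 16 from the same population and refit each time, the fitted slopes would scatter with a standard deviation of roughly 0.2498 around the true β₁.

Relative precision:
- SE / |β̂₁| = 0.2498 / 3.3510 = 7.5%
- Rule of thumb (under 20%: precise; 20% to under 50%: moderately precise; 50% or more: imprecise) → precise

Rough 95% range (±2 SE): 3.3510 ± 0.4996 → (2.8514, 3.8506).

What drives SE(β̂₁): wider spread of x values → smaller SE; more residual scatter → larger SE.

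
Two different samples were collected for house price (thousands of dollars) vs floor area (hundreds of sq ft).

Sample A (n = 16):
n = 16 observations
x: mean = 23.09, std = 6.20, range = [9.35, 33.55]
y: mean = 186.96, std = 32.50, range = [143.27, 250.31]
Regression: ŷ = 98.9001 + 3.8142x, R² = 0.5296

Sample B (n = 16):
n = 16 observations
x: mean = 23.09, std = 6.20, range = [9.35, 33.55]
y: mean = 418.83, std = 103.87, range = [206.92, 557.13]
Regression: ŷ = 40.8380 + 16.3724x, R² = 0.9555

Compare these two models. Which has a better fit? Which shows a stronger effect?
Model B has the better fit (R² = 0.9555 vs 0.5296). Model B shows the stronger effect (|β₁| = 16.3724 vs 3.8142).

Model Comparison:

Goodness of fit (R²):
- Model A: R² = 0.5296 → 52.96% of variance in house price explained
- Model B: R² = 0.9555 → 95.55% of variance in house price explained
- 0.9555 > 0.5296 → Model B has the better fit

Which has the larger per-hundred sq ft effect? (|β₁|)
- Model A: β₁ = 3.8142 → predicted house price rises 3.8142 thousand dollars per additional hundred sq ft of floor area
- Model B: β₁ = 16.3724 → predicted house price rises 16.3724 thousand dollars per additional hundred sq ft of floor area
- |3.8142| < |16.3724| → Model B shows the stronger marginal effect

Note: A steeper slope doesn't make a better model if the scatter around the line is large.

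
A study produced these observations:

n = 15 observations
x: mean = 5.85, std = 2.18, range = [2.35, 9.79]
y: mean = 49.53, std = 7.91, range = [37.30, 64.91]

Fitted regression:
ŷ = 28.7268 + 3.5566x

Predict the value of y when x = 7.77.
ŷ = 56.3616

To predict y for x = 7.77, substitute into the regression equation:

ŷ = 28.7268 + 3.5566 × 7.77
ŷ = 28.7268 + 27.6348
ŷ = 56.3616

This is the fitted mean response at that x — an individual observation would come with a wider prediction interval.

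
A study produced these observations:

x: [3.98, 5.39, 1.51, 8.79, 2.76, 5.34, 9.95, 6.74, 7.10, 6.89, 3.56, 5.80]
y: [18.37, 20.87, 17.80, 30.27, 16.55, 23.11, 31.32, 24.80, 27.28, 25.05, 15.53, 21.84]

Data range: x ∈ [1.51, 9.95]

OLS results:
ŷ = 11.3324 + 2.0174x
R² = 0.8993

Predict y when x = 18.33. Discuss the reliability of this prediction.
ŷ = 48.3113 (extrapolation — x = 18.33 lies outside [1.51, 9.95], so reliability is low).

Prediction calculation:
ŷ = 11.3324 + 2.0174 × 18.33
ŷ = 48.3113

Reliability:
- Data range: x ∈ [1.51, 9.95]
- Prediction point: x = 18.33 is 8.38 units above the observed range → this is EXTRAPOLATION, not interpolation

Why that matters here:
- R² describes fit only over the sampled x values; it says nothing about behaviour beyond them
- The linear relationship may not hold outside the observed range

Report the number if required, but flag clearly that it is an extrapolation.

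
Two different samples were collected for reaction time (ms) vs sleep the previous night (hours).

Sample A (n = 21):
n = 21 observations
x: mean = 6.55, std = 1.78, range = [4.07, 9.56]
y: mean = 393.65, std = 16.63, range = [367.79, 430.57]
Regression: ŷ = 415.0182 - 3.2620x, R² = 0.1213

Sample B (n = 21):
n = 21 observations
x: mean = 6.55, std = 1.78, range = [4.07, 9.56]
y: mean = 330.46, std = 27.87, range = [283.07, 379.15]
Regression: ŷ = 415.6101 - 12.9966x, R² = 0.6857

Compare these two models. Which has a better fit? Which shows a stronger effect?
Model B has the better fit (R² = 0.6857 vs 0.1213). Model B shows the stronger effect (|β₁| = 12.9966 vs 3.2620).

Model Comparison:

Goodness of fit (R²):
- Model A: R² = 0.1213 → 12.13% of variance in reaction time explained
- Model B: R² = 0.6857 → 68.57% of variance in reaction time explained
- 0.6857 > 0.1213 → Model B has the better fit

Effect size (slope magnitude):
- Model A: β₁ = -3.2620 → predicted reaction time falls 3.2620 ms per additional hour of sleep
- Model B: β₁ = -12.9966 → predicted reaction time falls 12.9966 ms per additional hour of sleep
- |-3.2620| < |-12.9966| → Model B shows the stronger marginal effect

Notes:
- A steeper slope doesn't make a better model if the scatter around the line is large.
- A better fit (higher R²) doesn't necessarily mean a more important relationship.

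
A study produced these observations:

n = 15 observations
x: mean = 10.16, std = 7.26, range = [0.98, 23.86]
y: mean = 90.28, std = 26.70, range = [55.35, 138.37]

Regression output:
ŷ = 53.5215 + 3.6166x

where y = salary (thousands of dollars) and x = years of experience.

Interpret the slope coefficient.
For each additional year of experience, predicted salary increases by approximately 3.6166 thousand dollars.

The slope coefficient β₁ = 3.6166 represents the marginal effect of experience on salary.

Interpretation:
- Experience up by 1 year → predicted salary increases by 3.6166 thousand dollars
- The effect is assumed constant over the observed range of x (linearity)
- The slope describes association in these data, not necessarily a causal effect

(β₀ = 53.5215 is the fitted value at x = 0 and is not part of the slope interpretation.)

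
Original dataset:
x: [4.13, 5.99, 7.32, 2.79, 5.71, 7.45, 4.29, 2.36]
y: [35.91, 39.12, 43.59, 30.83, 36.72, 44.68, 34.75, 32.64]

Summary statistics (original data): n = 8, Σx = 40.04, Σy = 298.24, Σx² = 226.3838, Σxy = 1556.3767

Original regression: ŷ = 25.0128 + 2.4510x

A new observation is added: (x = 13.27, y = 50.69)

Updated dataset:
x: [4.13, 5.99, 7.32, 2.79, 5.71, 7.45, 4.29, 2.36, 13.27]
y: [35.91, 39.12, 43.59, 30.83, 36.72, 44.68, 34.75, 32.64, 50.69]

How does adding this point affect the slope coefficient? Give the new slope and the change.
The slope changes from 2.4510 to 1.8708 (change of -0.5802, or -23.7%).

The new point has HIGH LEVERAGE: x = 13.27 is far from the original mean x̄ = 40.04/8 ≈ 5.01 (original range [2.36, 7.45]).

Step 1: Update the sums with the new point (n goes from 8 to 9)
Σx  = 40.04 + 13.27 = 53.31
Σy  = 298.24 + 50.69 = 348.93
Σx² = 226.3838 + 13.27² = 226.3838 + 176.0929 = 402.4767
Σxy = 1556.3767 + 13.27×50.69 = 1556.3767 + 672.6563 = 2229.0330

Step 2: Recompute the slope with b₁ = (nΣxy − ΣxΣy) / (nΣx² − (Σx)²)
Numerator   = 9×2229.0330 − 53.31×348.93 = 20061.2970 − 18601.4583 = 1459.8387
Denominator = 9×402.4767 − 53.31² = 3622.2903 − 2841.9561 = 780.3342
b₁(new) = 1459.8387 / 780.3342 = 1.8708

(Same formula on the original sums: (8×1556.3767 − 40.04×298.24) / (8×226.3838 − 40.04²) = 509.4840 / 207.8688 = 2.4510, matching the given fit.)

Step 3: Change in slope
Δβ₁ = 1.8708 − 2.4510 = -0.5802
Relative change = -0.5802 / 2.4510 × 100% = -23.7%
→ the slope decreases when the point is added.

Because the point sits below the extension of the original line at a high-leverage x, it tilts the fit down.
In practice: refit with and without it and report both if conclusions differ; investigate whether it comes from the same population as the rest of the sample.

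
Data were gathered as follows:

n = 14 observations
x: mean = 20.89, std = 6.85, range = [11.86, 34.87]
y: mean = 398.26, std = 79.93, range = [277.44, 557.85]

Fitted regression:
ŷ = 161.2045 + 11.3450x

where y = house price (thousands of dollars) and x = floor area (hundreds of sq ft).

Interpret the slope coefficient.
On average, house price is about 11.3450 thousand dollars higher for every extra hundred sq ft of floor area.

β₁ = 11.3450 is the change in predicted house price (thousand dollars) per additional hundred sq ft of floor area.

Interpretation:
- Floor area up by 1 hundred sq ft → predicted house price increases by 11.3450 thousand dollars
- The effect is assumed constant over the observed range of x (linearity)
- The sign (+) gives the direction; the magnitude 11.3450 gives the size of the effect per hundred sq ft

(β₀ = 161.2045 is the fitted value at x = 0 and is not part of the slope interpretation.)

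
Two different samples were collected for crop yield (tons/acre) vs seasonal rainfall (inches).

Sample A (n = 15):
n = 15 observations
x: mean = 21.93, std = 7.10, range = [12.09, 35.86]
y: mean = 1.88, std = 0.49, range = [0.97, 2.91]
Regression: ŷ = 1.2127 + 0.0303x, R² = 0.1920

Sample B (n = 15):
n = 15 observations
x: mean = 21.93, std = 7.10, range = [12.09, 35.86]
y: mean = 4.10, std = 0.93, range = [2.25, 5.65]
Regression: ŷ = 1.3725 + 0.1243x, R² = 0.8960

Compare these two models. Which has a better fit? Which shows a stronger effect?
Model B has the better fit (R² = 0.8960 vs 0.1920). Model B shows the stronger effect (|β₁| = 0.1243 vs 0.0303).

Model Comparison:

Goodness of fit (R²):
- Model A: R² = 0.1920 → 19.20% of variance in crop yield explained
- Model B: R² = 0.8960 → 89.60% of variance in crop yield explained
- 0.8960 > 0.1920 → Model B has the better fit

Which has the larger per-inch effect? (|β₁|)
- Model A: β₁ = 0.0303 → predicted crop yield rises 0.0303 tons/acre per additional inch of rainfall
- Model B: β₁ = 0.1243 → predicted crop yield rises 0.1243 tons/acre per additional inch of rainfall
- |0.0303| < |0.1243| → Model B shows the stronger marginal effect

Notes:
- The two samples could reflect different populations, time periods, or measurement quality.
- R² measures how tightly points cluster around the line; β₁ measures how steep the line is — they answer different questions.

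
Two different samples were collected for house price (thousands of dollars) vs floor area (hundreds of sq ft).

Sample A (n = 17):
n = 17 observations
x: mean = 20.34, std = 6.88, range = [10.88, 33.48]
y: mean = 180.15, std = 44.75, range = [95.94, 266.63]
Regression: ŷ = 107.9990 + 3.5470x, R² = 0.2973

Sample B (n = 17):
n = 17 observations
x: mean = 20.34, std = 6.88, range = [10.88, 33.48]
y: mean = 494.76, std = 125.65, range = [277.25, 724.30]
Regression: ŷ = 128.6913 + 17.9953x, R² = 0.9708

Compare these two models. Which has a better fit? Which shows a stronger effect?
Model B has the better fit (R² = 0.9708 vs 0.2973). Model B shows the stronger effect (|β₁| = 17.9953 vs 3.5470).

Model Comparison:

Fit — compare R²:
- Model A: R² = 0.2973 → 29.73% of variance in house price explained
- Model B: R² = 0.9708 → 97.08% of variance in house price explained
- 0.9708 > 0.2973 → Model B has the better fit

Which has the larger per-hundred sq ft effect? (|β₁|)
- Model A: β₁ = 3.5470 → predicted house price rises 3.5470 thousand dollars per additional hundred sq ft of floor area
- Model B: β₁ = 17.9953 → predicted house price rises 17.9953 thousand dollars per additional hundred sq ft of floor area
- |3.5470| < |17.9953| → Model B shows the stronger marginal effect

Note: R² measures how tightly points cluster around the line; β₁ measures how steep the line is — they answer different questions.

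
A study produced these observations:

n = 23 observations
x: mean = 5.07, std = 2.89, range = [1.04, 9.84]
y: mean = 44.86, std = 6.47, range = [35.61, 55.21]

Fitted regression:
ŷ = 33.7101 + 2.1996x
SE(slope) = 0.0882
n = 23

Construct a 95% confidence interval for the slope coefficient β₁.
The 95% CI for β₁ is (2.0162, 2.3830)

Confidence interval for the slope:

The 95% CI for β₁ is: β̂₁ ± t*(α/2, n-2) × SE(β̂₁)

Step 1: Find critical t-value
- Confidence level = 0.95
- Degrees of freedom = n - 2 = 23 - 2 = 21
- t*(α/2, 21) = 2.0796

Step 2: Calculate margin of error
Margin = 2.0796 × 0.0882 = 0.1834

Step 3: Construct interval
CI = 2.1996 ± 0.1834
CI = (2.0162, 2.3830)

Interpretation: each one-unit increase in x is associated with a change in mean y of between 2.0162 and 2.3830, with 95% confidence.
The interval does not include 0, suggesting a significant linear relationship.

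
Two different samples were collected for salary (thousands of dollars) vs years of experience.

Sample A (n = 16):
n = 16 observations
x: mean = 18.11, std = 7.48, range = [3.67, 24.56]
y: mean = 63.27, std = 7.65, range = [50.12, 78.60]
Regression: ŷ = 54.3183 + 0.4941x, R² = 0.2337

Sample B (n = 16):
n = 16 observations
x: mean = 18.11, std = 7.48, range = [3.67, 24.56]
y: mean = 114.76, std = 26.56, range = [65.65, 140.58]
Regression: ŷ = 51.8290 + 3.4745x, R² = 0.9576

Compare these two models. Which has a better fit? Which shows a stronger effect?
Model B has the better fit (R² = 0.9576 vs 0.2337). Model B shows the stronger effect (|β₁| = 3.4745 vs 0.4941).

Model Comparison:

Fit — compare R²:
- Model A: R² = 0.2337 → 23.37% of variance in salary explained
- Model B: R² = 0.9576 → 95.76% of variance in salary explained
- 0.9576 > 0.2337 → Model B has the better fit

Effect size (slope magnitude):
- Model A: β₁ = 0.4941 → predicted salary rises 0.4941 thousand dollars per additional year of experience
- Model B: β₁ = 3.4745 → predicted salary rises 3.4745 thousand dollars per additional year of experience
- |0.4941| < |3.4745| → Model B shows the stronger marginal effect

Notes:
- The two samples could reflect different populations, time periods, or measurement quality.
- R² measures how tightly points cluster around the line; β₁ measures how steep the line is — they answer different questions.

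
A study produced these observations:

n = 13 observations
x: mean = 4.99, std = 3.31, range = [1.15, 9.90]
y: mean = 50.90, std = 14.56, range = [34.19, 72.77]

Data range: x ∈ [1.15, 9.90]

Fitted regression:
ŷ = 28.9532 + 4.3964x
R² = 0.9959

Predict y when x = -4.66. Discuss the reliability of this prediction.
ŷ = 8.4660, but this is extrapolation (below the data range [1.15, 9.90]) and may be unreliable.

Prediction calculation:
ŷ = 28.9532 + 4.3964 × (-4.66)
ŷ = 8.4660

Reliability:
- Data range: x ∈ [1.15, 9.90]
- Prediction point: x = -4.66 is 5.81 units below the observed range → this is EXTRAPOLATION, not interpolation

Why that matters here:
- R² describes fit only over the sampled x values; it says nothing about behaviour beyond them
- There are no observations near this x to validate the fitted line there

The R² = 0.9959 only validates the fit within [1.15, 9.90]; treat ŷ = 8.4660 with caution.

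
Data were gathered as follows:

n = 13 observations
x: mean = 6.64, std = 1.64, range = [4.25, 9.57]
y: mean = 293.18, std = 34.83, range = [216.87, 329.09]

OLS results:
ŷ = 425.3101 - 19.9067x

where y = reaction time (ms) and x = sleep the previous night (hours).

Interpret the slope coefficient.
For each additional hour of sleep, predicted reaction time decreases by approximately 19.9067 ms.

The slope coefficient β₁ = -19.9067 represents the marginal effect of sleep on reaction time.

Interpretation:
- Sleep up by 1 hour → predicted reaction time decreases by 19.9067 ms
- The effect is assumed constant over the observed range of x (linearity)
- The sign (−) gives the direction; the magnitude 19.9067 gives the size of the effect per hour

The intercept β₀ = 425.3101 is the predicted reaction time when sleep = 0; since the smallest observed x is 4.25, this is an extrapolation and mainly anchors the line.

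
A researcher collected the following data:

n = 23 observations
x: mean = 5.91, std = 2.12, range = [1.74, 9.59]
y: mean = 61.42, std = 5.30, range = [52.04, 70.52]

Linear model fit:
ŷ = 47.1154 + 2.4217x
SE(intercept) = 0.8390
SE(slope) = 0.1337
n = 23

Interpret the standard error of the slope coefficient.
The slope 2.4217 is pinned down to within about ±0.1337 (one SE) by these data — relative uncertainty 5.5%, i.e. precise.

What SE measures:
- The standard error quantifies the sampling variability of the coefficient estimate
- It is the estimated standard deviation of β̂₁ across hypothetical repeated samples of the same size
- Smaller SE → more precise estimate

Relative precision:
- SE / |β̂₁| = 0.1337 / 2.4217 = 5.5%
- Rule of thumb (under 20%: precise; 20% to under 50%: moderately precise; 50% or more: imprecise) → precise

Link to interval estimation: a confidence interval for β₁ is β̂₁ ± t* × 0.1337, so SE sets the half-width per unit of t*.

What drives SE(β̂₁): larger n (here n = 23) → smaller SE; more residual scatter → larger SE; wider spread of x values → smaller SE.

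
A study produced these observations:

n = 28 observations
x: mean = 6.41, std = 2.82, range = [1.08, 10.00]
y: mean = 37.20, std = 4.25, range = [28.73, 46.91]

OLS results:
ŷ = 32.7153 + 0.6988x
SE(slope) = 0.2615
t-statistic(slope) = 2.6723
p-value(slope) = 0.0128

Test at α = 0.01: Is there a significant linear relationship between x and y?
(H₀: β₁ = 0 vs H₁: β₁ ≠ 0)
Fail to reject H₀: p-value = 0.0128 ≥ α = 0.01. The linear relationship is not significant at the 1% level.

Hypothesis test for the slope coefficient:

H₀: β₁ = 0 (no linear relationship)
H₁: β₁ ≠ 0 (linear relationship exists)

Test statistic: t = β̂₁ / SE(β̂₁) = 0.6988 / 0.2615 = 2.6723

The p-value (0.0128) is the probability, under H₀, of a t-statistic at least as extreme as |t| = 2.6723 (two-sided, df = n − 2 = 26).

Decision rule: reject H₀ if p-value < α.
p-value = 0.0128 ≥ α = 0.01 → fail to reject H₀.

At α = 0.01 the data do not provide convincing evidence of a nonzero slope.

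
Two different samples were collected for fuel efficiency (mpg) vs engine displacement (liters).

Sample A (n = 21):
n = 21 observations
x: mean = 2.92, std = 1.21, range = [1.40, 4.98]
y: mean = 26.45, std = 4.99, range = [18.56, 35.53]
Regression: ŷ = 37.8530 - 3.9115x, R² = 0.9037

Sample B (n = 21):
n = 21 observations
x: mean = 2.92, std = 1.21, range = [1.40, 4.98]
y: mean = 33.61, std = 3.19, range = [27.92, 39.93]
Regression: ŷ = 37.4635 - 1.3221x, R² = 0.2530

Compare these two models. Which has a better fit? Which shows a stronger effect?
Model A has the better fit (R² = 0.9037 vs 0.2530). Model A shows the stronger effect (|β₁| = 3.9115 vs 1.3221).

Model Comparison:

Goodness of fit (R²):
- Model A: R² = 0.9037 → 90.37% of variance in fuel efficiency explained
- Model B: R² = 0.2530 → 25.30% of variance in fuel efficiency explained
- 0.9037 > 0.2530 → Model A has the better fit

Strength of effect — compare |β₁|:
- Model A: β₁ = -3.9115 → predicted fuel efficiency falls 3.9115 mpg per additional liter of engine displacement
- Model B: β₁ = -1.3221 → predicted fuel efficiency falls 1.3221 mpg per additional liter of engine displacement
- |-3.9115| > |-1.3221| → Model A shows the stronger marginal effect

Notes:
- R² measures how tightly points cluster around the line; β₁ measures how steep the line is — they answer different questions.
- A better fit (higher R²) doesn't necessarily mean a more important relationship.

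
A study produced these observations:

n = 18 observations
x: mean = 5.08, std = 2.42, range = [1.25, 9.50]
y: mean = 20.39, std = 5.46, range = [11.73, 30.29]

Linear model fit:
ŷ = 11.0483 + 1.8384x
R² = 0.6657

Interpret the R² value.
R² = 0.6657 means 66.57% of the variation in y is explained by the linear relationship with x. This indicates a moderate fit.

The coefficient of determination R² is the fraction of the total variation in y that the fitted line accounts for.

Here R² = 0.6657:
- Explained: 66.57% of the variation in y
- Unexplained (residual): 100% − 66.57% = 33.43%
- Rule of thumb (below 0.3 weak; 0.3 to below 0.7 moderate; 0.7 and above strong) → moderate

Note: R² never decreases when predictors are added, so it should not be used alone to compare models of different size.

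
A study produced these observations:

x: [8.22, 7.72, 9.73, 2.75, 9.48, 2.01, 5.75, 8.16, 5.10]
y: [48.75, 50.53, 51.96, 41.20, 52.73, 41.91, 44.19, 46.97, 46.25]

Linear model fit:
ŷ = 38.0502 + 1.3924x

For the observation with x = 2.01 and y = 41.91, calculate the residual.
Residual = 1.0611

The residual is the difference between the actual value and the predicted value:

Residual = y - ŷ

Step 1: Calculate predicted value
ŷ = 38.0502 + 1.3924 × 2.01
ŷ = 40.8489

Step 2: Calculate residual
Residual = 41.91 - 40.8489
Residual = 1.0611

Interpretation: the model underestimates the actual value by 1.0611 at this point (positive residual → observation lies above the fitted line).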